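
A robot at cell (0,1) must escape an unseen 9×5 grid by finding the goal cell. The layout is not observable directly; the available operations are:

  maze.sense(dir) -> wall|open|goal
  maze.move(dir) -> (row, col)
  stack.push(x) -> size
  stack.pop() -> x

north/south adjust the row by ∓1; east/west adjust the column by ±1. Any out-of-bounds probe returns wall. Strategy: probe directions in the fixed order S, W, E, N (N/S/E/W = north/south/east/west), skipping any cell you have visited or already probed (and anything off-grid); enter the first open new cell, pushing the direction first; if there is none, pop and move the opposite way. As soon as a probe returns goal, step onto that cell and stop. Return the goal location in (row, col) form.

I invoke sense(dir: south), → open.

Now I run push(x: south), which returns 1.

Then move(dir: south), giving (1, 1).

I invoke sense(dir: south), : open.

Now I run push(x: south), → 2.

Calling move(dir: south), and see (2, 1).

I try sense(dir: south), and see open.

Now I run push(x: south), which returns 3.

I use move(dir: south), and see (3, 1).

Invoking sense(dir: south), and observe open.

Invoking push(x: south), → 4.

Invoking move(dir: south), yielding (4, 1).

I invoke sense(dir: south), giving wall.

Next I call sense(dir: west), and get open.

Invoking push(x: west), → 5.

Calling move(dir: west), which returns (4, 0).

Invoking sense(dir: south), which returns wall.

I use sense(dir: north), → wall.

Invoking pop(), → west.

Now I run move(dir: east), and observe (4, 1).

Now I run sense(dir: east), and observe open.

Calling push(x: east), and get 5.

I call move(dir: east), : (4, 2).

Next I call sense(dir: south), — result: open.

Next I call push(x: south), : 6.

Invoking move(dir: south), → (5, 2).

I run sense(dir: south), which returns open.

I call push(x: south), : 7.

I call move(dir: south), giving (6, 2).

I use sense(dir: south), and see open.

Using push(x: south), and see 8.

I use move(dir: south), which returns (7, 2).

I call sense(dir: south), → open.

I call push(x: south), — result: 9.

Now I run move(dir: south), → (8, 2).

I invoke sense(dir: west), — result: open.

I invoke push(x: west), yielding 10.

I run move(dir: west), giving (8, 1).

Using sense(dir: west), — result: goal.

I use move(dir: west), and see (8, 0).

Answer: (8, 0)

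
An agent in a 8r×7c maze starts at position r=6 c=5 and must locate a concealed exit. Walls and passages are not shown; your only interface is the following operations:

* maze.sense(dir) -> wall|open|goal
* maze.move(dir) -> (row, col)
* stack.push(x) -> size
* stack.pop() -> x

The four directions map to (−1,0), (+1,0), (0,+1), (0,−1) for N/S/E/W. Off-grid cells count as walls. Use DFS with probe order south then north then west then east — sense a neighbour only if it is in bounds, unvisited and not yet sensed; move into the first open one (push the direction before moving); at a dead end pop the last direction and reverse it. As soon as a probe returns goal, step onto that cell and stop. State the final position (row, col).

Action: sense[dir=south]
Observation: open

Action: push[x=south]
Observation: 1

Action: move[dir=south]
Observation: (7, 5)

Action: sense[dir=west]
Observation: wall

Action: sense[dir=east]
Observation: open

Action: push[x=east]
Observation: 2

Action: move[dir=east]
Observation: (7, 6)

Action: sense[dir=north]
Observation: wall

Action: pop[]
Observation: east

Action: move[dir=west]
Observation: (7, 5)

Action: pop[]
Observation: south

Action: move[dir=north]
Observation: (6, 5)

Action: sense[dir=north]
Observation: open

Action: push[x=north]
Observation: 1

Action: move[dir=north]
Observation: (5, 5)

Action: sense[dir=north]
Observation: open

Action: push[x=north]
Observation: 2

Action: move[dir=north]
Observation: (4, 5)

Action: sense[dir=north]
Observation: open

Action: push[x=north]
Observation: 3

Action: move[dir=north]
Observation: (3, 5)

Action: sense[dir=north]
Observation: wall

Action: sense[dir=west]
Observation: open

Action: push[x=west]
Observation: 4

Action: move[dir=west]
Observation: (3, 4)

Action: sense[dir=south]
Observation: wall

Action: sense[dir=north]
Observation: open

Action: push[x=north]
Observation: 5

Action: move[dir=north]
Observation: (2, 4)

Action: sense[dir=north]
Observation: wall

Action: sense[dir=west]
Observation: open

Action: push[x=west]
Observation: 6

Action: move[dir=west]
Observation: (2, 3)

Action: sense[dir=south]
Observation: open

Action: push[x=south]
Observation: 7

Action: move[dir=south]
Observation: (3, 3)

Action: sense[dir=south]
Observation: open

Action: push[x=south]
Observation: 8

Action: move[dir=south]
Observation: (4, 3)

Action: sense[dir=south]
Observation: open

Action: push[x=south]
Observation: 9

Action: move[dir=south]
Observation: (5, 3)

Action: sense[dir=south]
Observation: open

Action: push[x=south]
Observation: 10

Action: move[dir=south]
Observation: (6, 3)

Action: sense[dir=south]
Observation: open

Action: push[x=south]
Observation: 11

Action: move[dir=south]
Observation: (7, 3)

Action: sense[dir=west]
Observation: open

Action: push[x=west]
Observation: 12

Action: move[dir=west]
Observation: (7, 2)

Action: sense[dir=north]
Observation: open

Action: push[x=north]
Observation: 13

Action: move[dir=north]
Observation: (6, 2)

Action: sense[dir=north]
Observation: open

Action: push[x=north]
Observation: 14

Action: move[dir=north]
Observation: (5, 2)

Action: sense[dir=north]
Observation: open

Action: push[x=north]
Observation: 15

Action: move[dir=north]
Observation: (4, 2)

Action: sense[dir=north]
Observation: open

Action: push[x=north]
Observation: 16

Action: move[dir=north]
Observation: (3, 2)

Action: sense[dir=north]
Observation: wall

Action: sense[dir=west]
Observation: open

Action: push[x=west]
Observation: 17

Action: move[dir=west]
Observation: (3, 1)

Action: sense[dir=south]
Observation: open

Action: push[x=south]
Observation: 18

Action: move[dir=south]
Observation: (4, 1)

Action: sense[dir=south]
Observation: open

Action: push[x=south]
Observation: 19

Action: move[dir=south]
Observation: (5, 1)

Action: sense[dir=south]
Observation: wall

Action: sense[dir=west]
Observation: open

Action: push[x=west]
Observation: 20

Action: move[dir=west]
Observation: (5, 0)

Action: sense[dir=south]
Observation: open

Action: push[x=south]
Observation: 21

Action: move[dir=south]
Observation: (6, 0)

Action: sense[dir=south]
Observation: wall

Action: pop[]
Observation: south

Action: move[dir=north]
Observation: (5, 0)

Action: sense[dir=north]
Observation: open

Action: push[x=north]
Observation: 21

Action: move[dir=north]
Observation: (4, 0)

Action: sense[dir=north]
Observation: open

Action: push[x=north]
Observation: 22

Action: move[dir=north]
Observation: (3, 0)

Action: sense[dir=north]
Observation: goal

Action: move[dir=north]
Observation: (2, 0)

Answer: (2, 0)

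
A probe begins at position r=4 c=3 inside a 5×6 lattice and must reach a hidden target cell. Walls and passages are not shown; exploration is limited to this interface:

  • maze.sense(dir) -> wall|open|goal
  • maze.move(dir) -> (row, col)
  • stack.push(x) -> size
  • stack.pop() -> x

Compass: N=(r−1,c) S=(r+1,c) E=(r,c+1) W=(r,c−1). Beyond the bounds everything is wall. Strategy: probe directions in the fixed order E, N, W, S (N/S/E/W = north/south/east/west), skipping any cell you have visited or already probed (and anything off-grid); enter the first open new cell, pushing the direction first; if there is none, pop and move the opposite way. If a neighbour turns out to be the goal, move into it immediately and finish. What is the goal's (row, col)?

I try maze.sense with dir→east, — result: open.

Next I call stack.push with x→east, → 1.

Invoking maze.move with dir→east, : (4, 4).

I invoke maze.sense with dir→east, yielding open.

Using stack.push with x→east, — result: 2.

Using maze.move with dir→east, yielding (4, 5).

I run maze.sense with dir→north, — result: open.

I invoke stack.push with x→north, and see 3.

I run maze.move with dir→north, giving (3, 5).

I run maze.sense with dir→north, : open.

Then stack.push with x→north, and get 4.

Using maze.move with dir→north, — result: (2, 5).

Next I call maze.sense with dir→north, giving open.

I use stack.push with x→north, yielding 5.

I run maze.move with dir→north, — result: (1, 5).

Invoking maze.sense with dir→north, : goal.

I invoke maze.move with dir→north, and get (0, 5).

Answer: (0, 5)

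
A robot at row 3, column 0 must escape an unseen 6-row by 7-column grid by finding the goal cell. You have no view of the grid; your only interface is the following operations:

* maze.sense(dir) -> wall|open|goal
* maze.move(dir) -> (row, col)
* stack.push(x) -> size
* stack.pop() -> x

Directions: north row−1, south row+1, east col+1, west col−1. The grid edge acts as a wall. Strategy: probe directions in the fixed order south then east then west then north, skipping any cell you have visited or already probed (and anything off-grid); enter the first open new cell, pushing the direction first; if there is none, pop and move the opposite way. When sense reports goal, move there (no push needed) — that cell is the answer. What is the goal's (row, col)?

Action: sense[dir: south]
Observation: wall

Action: sense[dir: east]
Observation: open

Action: push[x: east]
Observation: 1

Action: move[dir: east]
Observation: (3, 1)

Action: sense[dir: south]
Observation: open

Action: push[x: south]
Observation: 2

Action: move[dir: south]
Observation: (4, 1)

Action: sense[dir: south]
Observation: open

Action: push[x: south]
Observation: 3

Action: move[dir: south]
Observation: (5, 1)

Action: sense[dir: east]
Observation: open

Action: push[x: east]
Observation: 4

Action: move[dir: east]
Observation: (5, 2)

Action: sense[dir: east]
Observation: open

Action: push[x: east]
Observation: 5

Action: move[dir: east]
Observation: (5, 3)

Action: sense[dir: east]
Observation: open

Action: push[x: east]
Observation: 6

Action: move[dir: east]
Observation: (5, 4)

Action: sense[dir: east]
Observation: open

Action: push[x: east]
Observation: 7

Action: move[dir: east]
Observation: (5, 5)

Action: sense[dir: east]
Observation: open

Action: push[x: east]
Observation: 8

Action: move[dir: east]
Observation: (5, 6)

Action: sense[dir: north]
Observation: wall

Action: pop[]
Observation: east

Action: move[dir: west]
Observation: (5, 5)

Action: sense[dir: north]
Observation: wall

Action: pop[]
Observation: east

Action: move[dir: west]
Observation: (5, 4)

Action: sense[dir: north]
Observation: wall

Action: pop[]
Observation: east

Action: move[dir: west]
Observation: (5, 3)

Action: sense[dir: north]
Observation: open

Action: push[x: north]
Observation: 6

Action: move[dir: north]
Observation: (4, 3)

Action: sense[dir: west]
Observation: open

Action: push[x: west]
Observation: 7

Action: move[dir: west]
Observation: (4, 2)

Action: sense[dir: north]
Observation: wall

Action: pop[]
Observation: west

Action: move[dir: east]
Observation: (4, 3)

Action: sense[dir: north]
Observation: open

Action: push[x: north]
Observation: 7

Action: move[dir: north]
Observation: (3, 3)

Action: sense[dir: east]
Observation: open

Action: push[x: east]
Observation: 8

Action: move[dir: east]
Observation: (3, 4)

Action: sense[dir: east]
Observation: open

Action: push[x: east]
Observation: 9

Action: move[dir: east]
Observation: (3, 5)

Action: sense[dir: east]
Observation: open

Action: push[x: east]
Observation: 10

Action: move[dir: east]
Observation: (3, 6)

Action: sense[dir: north]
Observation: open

Action: push[x: north]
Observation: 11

Action: move[dir: north]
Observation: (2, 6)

Action: sense[dir: west]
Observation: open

Action: push[x: west]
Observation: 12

Action: move[dir: west]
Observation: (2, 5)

Action: sense[dir: west]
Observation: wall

Action: sense[dir: north]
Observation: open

Action: push[x: north]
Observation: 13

Action: move[dir: north]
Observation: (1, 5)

Action: sense[dir: east]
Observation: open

Action: push[x: east]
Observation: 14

Action: move[dir: east]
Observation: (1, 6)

Action: sense[dir: north]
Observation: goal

Action: move[dir: north]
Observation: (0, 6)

Answer: (0, 6)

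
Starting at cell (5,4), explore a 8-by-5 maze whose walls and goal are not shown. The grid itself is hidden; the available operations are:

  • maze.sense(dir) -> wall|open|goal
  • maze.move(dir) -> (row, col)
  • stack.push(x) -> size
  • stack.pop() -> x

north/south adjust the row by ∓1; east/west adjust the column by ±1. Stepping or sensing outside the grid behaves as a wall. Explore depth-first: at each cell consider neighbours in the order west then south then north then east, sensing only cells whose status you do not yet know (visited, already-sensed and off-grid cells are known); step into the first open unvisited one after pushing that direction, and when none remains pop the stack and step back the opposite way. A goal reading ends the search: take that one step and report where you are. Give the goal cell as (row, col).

→ maze.sense(dir='west')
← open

→ stack.push(x='west')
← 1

→ maze.move(dir='west')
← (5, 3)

→ maze.sense(dir='west')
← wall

→ maze.sense(dir='south')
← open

→ stack.push(x='south')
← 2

→ maze.move(dir='south')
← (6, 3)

→ maze.sense(dir='west')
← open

→ stack.push(x='west')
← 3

→ maze.move(dir='west')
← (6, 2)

→ maze.sense(dir='west')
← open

→ stack.push(x='west')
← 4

→ maze.move(dir='west')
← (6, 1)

→ maze.sense(dir='west')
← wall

→ maze.sense(dir='south')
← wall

→ maze.sense(dir='north')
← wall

→ stack.pop()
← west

→ maze.move(dir='east')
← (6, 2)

→ maze.sense(dir='south')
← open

→ stack.push(x='south')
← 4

→ maze.move(dir='south')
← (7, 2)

→ maze.sense(dir='east')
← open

→ stack.push(x='east')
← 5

→ maze.move(dir='east')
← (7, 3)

→ maze.sense(dir='east')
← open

→ stack.push(x='east')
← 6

→ maze.move(dir='east')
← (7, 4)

→ maze.sense(dir='north')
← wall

→ stack.pop()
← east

→ maze.move(dir='west')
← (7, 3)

→ stack.pop()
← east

→ maze.move(dir='west')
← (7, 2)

→ stack.pop()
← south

→ maze.move(dir='north')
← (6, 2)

→ stack.pop()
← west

→ maze.move(dir='east')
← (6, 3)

→ stack.pop()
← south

→ maze.move(dir='north')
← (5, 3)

→ maze.sense(dir='north')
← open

→ stack.push(x='north')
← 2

→ maze.move(dir='north')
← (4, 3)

→ maze.sense(dir='west')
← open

→ stack.push(x='west')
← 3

→ maze.move(dir='west')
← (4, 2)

→ maze.sense(dir='west')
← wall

→ maze.sense(dir='north')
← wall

→ stack.pop()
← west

→ maze.move(dir='east')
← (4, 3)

→ maze.sense(dir='north')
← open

→ stack.push(x='north')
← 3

→ maze.move(dir='north')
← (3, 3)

→ maze.sense(dir='north')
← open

→ stack.push(x='north')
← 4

→ maze.move(dir='north')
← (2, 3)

→ maze.sense(dir='west')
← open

→ stack.push(x='west')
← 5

→ maze.move(dir='west')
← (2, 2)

→ maze.sense(dir='west')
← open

→ stack.push(x='west')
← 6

→ maze.move(dir='west')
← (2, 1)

→ maze.sense(dir='west')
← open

→ stack.push(x='west')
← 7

→ maze.move(dir='west')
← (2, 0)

→ maze.sense(dir='south')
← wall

→ maze.sense(dir='north')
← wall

→ stack.pop()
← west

→ maze.move(dir='east')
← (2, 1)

→ maze.sense(dir='south')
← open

→ stack.push(x='south')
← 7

→ maze.move(dir='south')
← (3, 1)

→ stack.pop()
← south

→ maze.move(dir='north')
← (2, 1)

→ maze.sense(dir='north')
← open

→ stack.push(x='north')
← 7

→ maze.move(dir='north')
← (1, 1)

→ maze.sense(dir='north')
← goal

→ maze.move(dir='north')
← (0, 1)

Answer: (0, 1)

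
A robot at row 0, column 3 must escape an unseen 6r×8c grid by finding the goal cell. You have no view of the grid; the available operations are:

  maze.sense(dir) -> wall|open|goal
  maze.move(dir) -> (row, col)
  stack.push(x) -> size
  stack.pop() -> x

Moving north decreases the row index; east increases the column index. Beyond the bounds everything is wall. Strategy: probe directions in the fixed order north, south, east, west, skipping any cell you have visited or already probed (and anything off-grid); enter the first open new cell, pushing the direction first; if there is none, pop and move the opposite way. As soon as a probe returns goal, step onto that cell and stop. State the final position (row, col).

Act: maze.sense[dir=south]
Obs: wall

Act: maze.sense[dir=east]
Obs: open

Act: stack.push[x=east]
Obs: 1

Act: maze.move[dir=east]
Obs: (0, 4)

Act: maze.sense[dir=south]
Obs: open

Act: stack.push[x=south]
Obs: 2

Act: maze.move[dir=south]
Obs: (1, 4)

Act: maze.sense[dir=south]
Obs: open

Act: stack.push[x=south]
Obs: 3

Act: maze.move[dir=south]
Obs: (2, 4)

Act: maze.sense[dir=south]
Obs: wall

Act: maze.sense[dir=east]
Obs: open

Act: stack.push[x=east]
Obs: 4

Act: maze.move[dir=east]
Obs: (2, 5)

Act: maze.sense[dir=north]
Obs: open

Act: stack.push[x=north]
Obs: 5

Act: maze.move[dir=north]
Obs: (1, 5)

Act: maze.sense[dir=north]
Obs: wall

Act: maze.sense[dir=east]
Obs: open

Act: stack.push[x=east]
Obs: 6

Act: maze.move[dir=east]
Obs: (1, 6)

Act: maze.sense[dir=north]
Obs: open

Act: stack.push[x=north]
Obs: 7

Act: maze.move[dir=north]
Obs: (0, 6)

Act: maze.sense[dir=east]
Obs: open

Act: stack.push[x=east]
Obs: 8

Act: maze.move[dir=east]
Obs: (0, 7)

Act: maze.sense[dir=south]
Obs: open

Act: stack.push[x=south]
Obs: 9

Act: maze.move[dir=south]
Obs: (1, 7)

Act: maze.sense[dir=south]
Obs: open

Act: stack.push[x=south]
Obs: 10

Act: maze.move[dir=south]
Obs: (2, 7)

Act: maze.sense[dir=south]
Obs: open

Act: stack.push[x=south]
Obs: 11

Act: maze.move[dir=south]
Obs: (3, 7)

Act: maze.sense[dir=south]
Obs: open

Act: stack.push[x=south]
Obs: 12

Act: maze.move[dir=south]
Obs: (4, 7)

Act: maze.sense[dir=south]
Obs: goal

Act: maze.move[dir=south]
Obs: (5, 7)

Answer: (5, 7)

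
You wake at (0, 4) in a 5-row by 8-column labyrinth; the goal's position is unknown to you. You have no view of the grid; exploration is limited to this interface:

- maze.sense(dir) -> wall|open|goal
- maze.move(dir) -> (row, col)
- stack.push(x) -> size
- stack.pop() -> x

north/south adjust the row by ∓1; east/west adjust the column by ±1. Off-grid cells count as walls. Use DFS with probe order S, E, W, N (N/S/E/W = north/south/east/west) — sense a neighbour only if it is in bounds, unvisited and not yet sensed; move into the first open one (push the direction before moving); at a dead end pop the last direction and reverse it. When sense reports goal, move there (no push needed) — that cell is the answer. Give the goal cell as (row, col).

Step: sense[dir='south']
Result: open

Step: push[x='south']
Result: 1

Step: move[dir='south']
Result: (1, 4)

Step: sense[dir='south']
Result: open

Step: push[x='south']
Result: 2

Step: move[dir='south']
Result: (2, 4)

Step: sense[dir='south']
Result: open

Step: push[x='south']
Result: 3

Step: move[dir='south']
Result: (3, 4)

Step: sense[dir='south']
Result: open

Step: push[x='south']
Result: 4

Step: move[dir='south']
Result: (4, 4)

Step: sense[dir='east']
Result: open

Step: push[x='east']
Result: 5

Step: move[dir='east']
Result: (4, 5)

Step: sense[dir='east']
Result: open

Step: push[x='east']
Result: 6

Step: move[dir='east']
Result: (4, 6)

Step: sense[dir='east']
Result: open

Step: push[x='east']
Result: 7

Step: move[dir='east']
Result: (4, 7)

Step: sense[dir='north']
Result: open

Step: push[x='north']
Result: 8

Step: move[dir='north']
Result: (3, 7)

Step: sense[dir='west']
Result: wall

Step: sense[dir='north']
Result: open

Step: push[x='north']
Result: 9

Step: move[dir='north']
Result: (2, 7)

Step: sense[dir='west']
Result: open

Step: push[x='west']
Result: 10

Step: move[dir='west']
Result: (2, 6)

Step: sense[dir='west']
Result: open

Step: push[x='west']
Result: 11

Step: move[dir='west']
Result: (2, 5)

Step: sense[dir='south']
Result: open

Step: push[x='south']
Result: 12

Step: move[dir='south']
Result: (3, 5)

Step: pop[]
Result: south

Step: move[dir='north']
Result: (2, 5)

Step: sense[dir='north']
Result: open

Step: push[x='north']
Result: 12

Step: move[dir='north']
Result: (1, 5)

Step: sense[dir='east']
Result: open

Step: push[x='east']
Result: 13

Step: move[dir='east']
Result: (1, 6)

Step: sense[dir='east']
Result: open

Step: push[x='east']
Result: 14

Step: move[dir='east']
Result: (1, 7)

Step: sense[dir='north']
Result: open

Step: push[x='north']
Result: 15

Step: move[dir='north']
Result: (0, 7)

Step: sense[dir='west']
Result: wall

Step: pop[]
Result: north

Step: move[dir='south']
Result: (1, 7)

Step: pop[]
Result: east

Step: move[dir='west']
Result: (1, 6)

Step: pop[]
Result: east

Step: move[dir='west']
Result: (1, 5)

Step: sense[dir='north']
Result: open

Step: push[x='north']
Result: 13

Step: move[dir='north']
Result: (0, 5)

Step: pop[]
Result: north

Step: move[dir='south']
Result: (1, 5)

Step: pop[]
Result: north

Step: move[dir='south']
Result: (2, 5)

Step: pop[]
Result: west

Step: move[dir='east']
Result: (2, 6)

Step: pop[]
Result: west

Step: move[dir='east']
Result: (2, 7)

Step: pop[]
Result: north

Step: move[dir='south']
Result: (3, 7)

Step: pop[]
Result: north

Step: move[dir='south']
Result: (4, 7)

Step: pop[]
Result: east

Step: move[dir='west']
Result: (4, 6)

Step: pop[]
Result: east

Step: move[dir='west']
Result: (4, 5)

Step: pop[]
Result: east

Step: move[dir='west']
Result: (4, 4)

Step: sense[dir='west']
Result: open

Step: push[x='west']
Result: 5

Step: move[dir='west']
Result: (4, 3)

Step: sense[dir='west']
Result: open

Step: push[x='west']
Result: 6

Step: move[dir='west']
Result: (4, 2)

Step: sense[dir='west']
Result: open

Step: push[x='west']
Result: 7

Step: move[dir='west']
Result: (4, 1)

Step: sense[dir='west']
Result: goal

Step: move[dir='west']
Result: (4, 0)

Answer: (4, 0)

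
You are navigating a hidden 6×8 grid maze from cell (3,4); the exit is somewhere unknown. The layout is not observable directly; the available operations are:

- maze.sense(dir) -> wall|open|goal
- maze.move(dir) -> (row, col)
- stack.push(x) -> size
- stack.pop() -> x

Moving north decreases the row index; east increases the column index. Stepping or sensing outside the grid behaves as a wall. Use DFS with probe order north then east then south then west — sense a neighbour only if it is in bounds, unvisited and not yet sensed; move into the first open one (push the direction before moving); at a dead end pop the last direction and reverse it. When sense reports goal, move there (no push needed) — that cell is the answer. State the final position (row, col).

>> maze.sense(dir='north')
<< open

>> stack.push(x='north')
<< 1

>> maze.move(dir='north')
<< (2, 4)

>> maze.sense(dir='north')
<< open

>> stack.push(x='north')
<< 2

>> maze.move(dir='north')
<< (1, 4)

>> maze.sense(dir='north')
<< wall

>> maze.sense(dir='east')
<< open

>> stack.push(x='east')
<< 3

>> maze.move(dir='east')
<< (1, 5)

>> maze.sense(dir='north')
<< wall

>> maze.sense(dir='east')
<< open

>> stack.push(x='east')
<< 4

>> maze.move(dir='east')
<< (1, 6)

>> maze.sense(dir='north')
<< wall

>> maze.sense(dir='east')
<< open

>> stack.push(x='east')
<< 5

>> maze.move(dir='east')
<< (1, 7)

>> maze.sense(dir='north')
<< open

>> stack.push(x='north')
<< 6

>> maze.move(dir='north')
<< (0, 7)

>> stack.pop()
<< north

>> maze.move(dir='south')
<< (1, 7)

>> maze.sense(dir='south')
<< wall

>> stack.pop()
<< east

>> maze.move(dir='west')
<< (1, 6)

>> maze.sense(dir='south')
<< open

>> stack.push(x='south')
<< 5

>> maze.move(dir='south')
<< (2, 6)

>> maze.sense(dir='south')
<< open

>> stack.push(x='south')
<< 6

>> maze.move(dir='south')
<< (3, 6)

>> maze.sense(dir='east')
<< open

>> stack.push(x='east')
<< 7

>> maze.move(dir='east')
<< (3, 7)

>> maze.sense(dir='south')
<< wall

>> stack.pop()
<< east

>> maze.move(dir='west')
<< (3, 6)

>> maze.sense(dir='south')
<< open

>> stack.push(x='south')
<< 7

>> maze.move(dir='south')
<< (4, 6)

>> maze.sense(dir='south')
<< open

>> stack.push(x='south')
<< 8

>> maze.move(dir='south')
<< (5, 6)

>> maze.sense(dir='east')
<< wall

>> maze.sense(dir='west')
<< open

>> stack.push(x='west')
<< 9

>> maze.move(dir='west')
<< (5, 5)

>> maze.sense(dir='north')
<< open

>> stack.push(x='north')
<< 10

>> maze.move(dir='north')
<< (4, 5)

>> maze.sense(dir='north')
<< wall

>> maze.sense(dir='west')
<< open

>> stack.push(x='west')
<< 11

>> maze.move(dir='west')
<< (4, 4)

>> maze.sense(dir='south')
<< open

>> stack.push(x='south')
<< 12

>> maze.move(dir='south')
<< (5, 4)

>> maze.sense(dir='west')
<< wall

>> stack.pop()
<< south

>> maze.move(dir='north')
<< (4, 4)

>> maze.sense(dir='west')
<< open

>> stack.push(x='west')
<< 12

>> maze.move(dir='west')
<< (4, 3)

>> maze.sense(dir='north')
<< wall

>> maze.sense(dir='west')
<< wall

>> stack.pop()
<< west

>> maze.move(dir='east')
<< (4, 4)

>> stack.pop()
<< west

>> maze.move(dir='east')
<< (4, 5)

>> stack.pop()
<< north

>> maze.move(dir='south')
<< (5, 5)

>> stack.pop()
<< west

>> maze.move(dir='east')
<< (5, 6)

>> stack.pop()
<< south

>> maze.move(dir='north')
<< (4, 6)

>> stack.pop()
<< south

>> maze.move(dir='north')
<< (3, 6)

>> stack.pop()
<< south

>> maze.move(dir='north')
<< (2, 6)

>> maze.sense(dir='west')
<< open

>> stack.push(x='west')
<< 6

>> maze.move(dir='west')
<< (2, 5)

>> stack.pop()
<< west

>> maze.move(dir='east')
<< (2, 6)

>> stack.pop()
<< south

>> maze.move(dir='north')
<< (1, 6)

>> stack.pop()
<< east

>> maze.move(dir='west')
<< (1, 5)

>> stack.pop()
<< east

>> maze.move(dir='west')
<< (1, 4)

>> maze.sense(dir='west')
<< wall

>> stack.pop()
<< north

>> maze.move(dir='south')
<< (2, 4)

>> maze.sense(dir='west')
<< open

>> stack.push(x='west')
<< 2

>> maze.move(dir='west')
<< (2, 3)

>> maze.sense(dir='west')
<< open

>> stack.push(x='west')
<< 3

>> maze.move(dir='west')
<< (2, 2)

>> maze.sense(dir='north')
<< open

>> stack.push(x='north')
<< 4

>> maze.move(dir='north')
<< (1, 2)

>> maze.sense(dir='north')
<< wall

>> maze.sense(dir='west')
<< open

>> stack.push(x='west')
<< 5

>> maze.move(dir='west')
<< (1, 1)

>> maze.sense(dir='north')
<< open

>> stack.push(x='north')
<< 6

>> maze.move(dir='north')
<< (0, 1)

>> maze.sense(dir='west')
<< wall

>> stack.pop()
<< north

>> maze.move(dir='south')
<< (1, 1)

>> maze.sense(dir='south')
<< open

>> stack.push(x='south')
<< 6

>> maze.move(dir='south')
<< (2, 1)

>> maze.sense(dir='south')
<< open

>> stack.push(x='south')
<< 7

>> maze.move(dir='south')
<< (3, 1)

>> maze.sense(dir='east')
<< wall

>> maze.sense(dir='south')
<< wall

>> maze.sense(dir='west')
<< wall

>> stack.pop()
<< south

>> maze.move(dir='north')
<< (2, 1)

>> maze.sense(dir='west')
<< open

>> stack.push(x='west')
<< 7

>> maze.move(dir='west')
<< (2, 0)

>> maze.sense(dir='north')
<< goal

>> maze.move(dir='north')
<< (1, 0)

Answer: (1, 0)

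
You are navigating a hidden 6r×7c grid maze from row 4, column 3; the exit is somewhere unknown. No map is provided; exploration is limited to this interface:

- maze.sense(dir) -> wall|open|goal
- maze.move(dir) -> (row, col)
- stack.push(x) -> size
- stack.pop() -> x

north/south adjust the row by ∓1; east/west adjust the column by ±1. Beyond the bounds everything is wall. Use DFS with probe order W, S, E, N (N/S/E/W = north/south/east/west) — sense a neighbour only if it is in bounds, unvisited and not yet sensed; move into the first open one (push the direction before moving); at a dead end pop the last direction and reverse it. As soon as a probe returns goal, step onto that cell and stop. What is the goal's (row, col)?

·→ maze.sense(dir: west)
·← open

·→ stack.push(x: west)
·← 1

·→ maze.move(dir: west)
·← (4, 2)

·→ maze.sense(dir: west)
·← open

·→ stack.push(x: west)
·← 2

·→ maze.move(dir: west)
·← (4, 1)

·→ maze.sense(dir: west)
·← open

·→ stack.push(x: west)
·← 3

·→ maze.move(dir: west)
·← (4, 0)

·→ maze.sense(dir: south)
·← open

·→ stack.push(x: south)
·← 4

·→ maze.move(dir: south)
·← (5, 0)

·→ maze.sense(dir: east)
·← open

·→ stack.push(x: east)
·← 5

·→ maze.move(dir: east)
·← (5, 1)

·→ maze.sense(dir: east)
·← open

·→ stack.push(x: east)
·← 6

·→ maze.move(dir: east)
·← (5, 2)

·→ maze.sense(dir: east)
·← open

·→ stack.push(x: east)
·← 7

·→ maze.move(dir: east)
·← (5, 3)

·→ maze.sense(dir: east)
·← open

·→ stack.push(x: east)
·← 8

·→ maze.move(dir: east)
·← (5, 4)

·→ maze.sense(dir: east)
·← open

·→ stack.push(x: east)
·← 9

·→ maze.move(dir: east)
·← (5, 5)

·→ maze.sense(dir: east)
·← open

·→ stack.push(x: east)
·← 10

·→ maze.move(dir: east)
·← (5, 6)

·→ maze.sense(dir: north)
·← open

·→ stack.push(x: north)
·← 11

·→ maze.move(dir: north)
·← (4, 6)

·→ maze.sense(dir: west)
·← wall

·→ maze.sense(dir: north)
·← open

·→ stack.push(x: north)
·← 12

·→ maze.move(dir: north)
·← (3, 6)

·→ maze.sense(dir: west)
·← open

·→ stack.push(x: west)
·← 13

·→ maze.move(dir: west)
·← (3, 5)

·→ maze.sense(dir: west)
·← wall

·→ maze.sense(dir: north)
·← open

·→ stack.push(x: north)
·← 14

·→ maze.move(dir: north)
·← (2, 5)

·→ maze.sense(dir: west)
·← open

·→ stack.push(x: west)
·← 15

·→ maze.move(dir: west)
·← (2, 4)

·→ maze.sense(dir: west)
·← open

·→ stack.push(x: west)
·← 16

·→ maze.move(dir: west)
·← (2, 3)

·→ maze.sense(dir: west)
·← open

·→ stack.push(x: west)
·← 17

·→ maze.move(dir: west)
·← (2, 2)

·→ maze.sense(dir: west)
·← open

·→ stack.push(x: west)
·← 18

·→ maze.move(dir: west)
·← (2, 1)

·→ maze.sense(dir: west)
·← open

·→ stack.push(x: west)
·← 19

·→ maze.move(dir: west)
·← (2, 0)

·→ maze.sense(dir: south)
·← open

·→ stack.push(x: south)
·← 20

·→ maze.move(dir: south)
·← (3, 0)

·→ maze.sense(dir: east)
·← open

·→ stack.push(x: east)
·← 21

·→ maze.move(dir: east)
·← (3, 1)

·→ maze.sense(dir: east)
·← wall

·→ stack.pop()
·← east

·→ maze.move(dir: west)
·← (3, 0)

·→ stack.pop()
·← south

·→ maze.move(dir: north)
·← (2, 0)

·→ maze.sense(dir: north)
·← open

·→ stack.push(x: north)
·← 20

·→ maze.move(dir: north)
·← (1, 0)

·→ maze.sense(dir: east)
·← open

·→ stack.push(x: east)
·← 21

·→ maze.move(dir: east)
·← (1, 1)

·→ maze.sense(dir: east)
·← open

·→ stack.push(x: east)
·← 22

·→ maze.move(dir: east)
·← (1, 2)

·→ maze.sense(dir: east)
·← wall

·→ maze.sense(dir: north)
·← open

·→ stack.push(x: north)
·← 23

·→ maze.move(dir: north)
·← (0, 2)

·→ maze.sense(dir: west)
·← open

·→ stack.push(x: west)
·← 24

·→ maze.move(dir: west)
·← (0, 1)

·→ maze.sense(dir: west)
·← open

·→ stack.push(x: west)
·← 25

·→ maze.move(dir: west)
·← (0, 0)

·→ stack.pop()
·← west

·→ maze.move(dir: east)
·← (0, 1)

·→ stack.pop()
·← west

·→ maze.move(dir: east)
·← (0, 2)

·→ maze.sense(dir: east)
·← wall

·→ stack.pop()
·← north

·→ maze.move(dir: south)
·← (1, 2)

·→ stack.pop()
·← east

·→ maze.move(dir: west)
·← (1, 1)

·→ stack.pop()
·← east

·→ maze.move(dir: west)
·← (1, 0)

·→ stack.pop()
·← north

·→ maze.move(dir: south)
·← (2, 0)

·→ stack.pop()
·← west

·→ maze.move(dir: east)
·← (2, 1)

·→ stack.pop()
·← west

·→ maze.move(dir: east)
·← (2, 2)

·→ stack.pop()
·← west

·→ maze.move(dir: east)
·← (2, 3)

·→ maze.sense(dir: south)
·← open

·→ stack.push(x: south)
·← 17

·→ maze.move(dir: south)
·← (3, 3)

·→ stack.pop()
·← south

·→ maze.move(dir: north)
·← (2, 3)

·→ stack.pop()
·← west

·→ maze.move(dir: east)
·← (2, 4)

·→ maze.sense(dir: north)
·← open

·→ stack.push(x: north)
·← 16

·→ maze.move(dir: north)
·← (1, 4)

·→ maze.sense(dir: east)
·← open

·→ stack.push(x: east)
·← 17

·→ maze.move(dir: east)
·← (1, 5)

·→ maze.sense(dir: east)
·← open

·→ stack.push(x: east)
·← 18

·→ maze.move(dir: east)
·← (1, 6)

·→ maze.sense(dir: south)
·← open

·→ stack.push(x: south)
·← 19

·→ maze.move(dir: south)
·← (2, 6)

·→ stack.pop()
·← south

·→ maze.move(dir: north)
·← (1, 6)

·→ maze.sense(dir: north)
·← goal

·→ maze.move(dir: north)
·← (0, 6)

Answer: (0, 6)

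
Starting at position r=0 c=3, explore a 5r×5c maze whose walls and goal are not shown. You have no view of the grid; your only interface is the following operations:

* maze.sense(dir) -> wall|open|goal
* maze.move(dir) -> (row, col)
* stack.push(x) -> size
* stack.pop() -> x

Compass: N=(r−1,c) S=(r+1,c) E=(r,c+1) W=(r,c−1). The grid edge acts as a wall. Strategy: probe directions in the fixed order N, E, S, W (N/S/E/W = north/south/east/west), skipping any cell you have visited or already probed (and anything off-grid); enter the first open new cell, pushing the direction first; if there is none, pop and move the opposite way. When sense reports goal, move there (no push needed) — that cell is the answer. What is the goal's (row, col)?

# 1. sense(dir='east') => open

# 2. push(x='east') => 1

# 3. move(dir='east') => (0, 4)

# 4. sense(dir='south') => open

# 5. push(x='south') => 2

# 6. move(dir='south') => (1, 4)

# 7. sense(dir='south') => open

# 8. push(x='south') => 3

# 9. move(dir='south') => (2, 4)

# 10. sense(dir='south') => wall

# 11. sense(dir='west') => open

# 12. push(x='west') => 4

# 13. move(dir='west') => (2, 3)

# 14. sense(dir='north') => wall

# 15. sense(dir='south') => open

# 16. push(x='south') => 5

# 17. move(dir='south') => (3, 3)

# 18. sense(dir='south') => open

# 19. push(x='south') => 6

# 20. move(dir='south') => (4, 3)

# 21. sense(dir='east') => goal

# 22. move(dir='east') => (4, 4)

Answer: (4, 4)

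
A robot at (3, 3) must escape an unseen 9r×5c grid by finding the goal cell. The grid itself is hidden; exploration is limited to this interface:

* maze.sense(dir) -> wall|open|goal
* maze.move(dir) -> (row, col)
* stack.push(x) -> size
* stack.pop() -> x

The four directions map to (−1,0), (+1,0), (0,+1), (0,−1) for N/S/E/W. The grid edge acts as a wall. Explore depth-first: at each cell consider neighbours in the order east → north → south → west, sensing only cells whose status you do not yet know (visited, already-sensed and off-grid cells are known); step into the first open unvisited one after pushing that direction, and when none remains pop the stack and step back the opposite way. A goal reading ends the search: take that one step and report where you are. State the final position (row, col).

// sense(dir→east) => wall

// sense(dir→north) => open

// push(x→north) => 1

// move(dir→north) => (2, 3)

// sense(dir→east) => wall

// sense(dir→north) => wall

// sense(dir→west) => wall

// pop() => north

// move(dir→south) => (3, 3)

// sense(dir→south) => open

// push(x→south) => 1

// move(dir→south) => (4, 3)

// sense(dir→east) => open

// push(x→east) => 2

// move(dir→east) => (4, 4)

// sense(dir→south) => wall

// pop() => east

// move(dir→west) => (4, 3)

// sense(dir→south) => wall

// sense(dir→west) => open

// push(x→west) => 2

// move(dir→west) => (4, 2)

// sense(dir→north) => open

// push(x→north) => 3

// move(dir→north) => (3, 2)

// sense(dir→west) => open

// push(x→west) => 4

// move(dir→west) => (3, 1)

// sense(dir→north) => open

// push(x→north) => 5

// move(dir→north) => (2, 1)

// sense(dir→north) => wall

// sense(dir→west) => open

// push(x→west) => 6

// move(dir→west) => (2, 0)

// sense(dir→north) => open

// push(x→north) => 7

// move(dir→north) => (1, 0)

// sense(dir→north) => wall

// pop() => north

// move(dir→south) => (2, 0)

// sense(dir→south) => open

// push(x→south) => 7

// move(dir→south) => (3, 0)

// sense(dir→south) => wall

// pop() => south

// move(dir→north) => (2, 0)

// pop() => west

// move(dir→east) => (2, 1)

// pop() => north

// move(dir→south) => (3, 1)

// sense(dir→south) => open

// push(x→south) => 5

// move(dir→south) => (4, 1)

// sense(dir→south) => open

// push(x→south) => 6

// move(dir→south) => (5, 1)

// sense(dir→east) => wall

// sense(dir→south) => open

// push(x→south) => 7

// move(dir→south) => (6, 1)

// sense(dir→east) => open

// push(x→east) => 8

// move(dir→east) => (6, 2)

// sense(dir→east) => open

// push(x→east) => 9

// move(dir→east) => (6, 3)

// sense(dir→east) => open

// push(x→east) => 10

// move(dir→east) => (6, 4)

// sense(dir→south) => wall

// pop() => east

// move(dir→west) => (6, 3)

// sense(dir→south) => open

// push(x→south) => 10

// move(dir→south) => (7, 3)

// sense(dir→south) => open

// push(x→south) => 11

// move(dir→south) => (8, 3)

// sense(dir→east) => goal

// move(dir→east) => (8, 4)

Answer: (8, 4)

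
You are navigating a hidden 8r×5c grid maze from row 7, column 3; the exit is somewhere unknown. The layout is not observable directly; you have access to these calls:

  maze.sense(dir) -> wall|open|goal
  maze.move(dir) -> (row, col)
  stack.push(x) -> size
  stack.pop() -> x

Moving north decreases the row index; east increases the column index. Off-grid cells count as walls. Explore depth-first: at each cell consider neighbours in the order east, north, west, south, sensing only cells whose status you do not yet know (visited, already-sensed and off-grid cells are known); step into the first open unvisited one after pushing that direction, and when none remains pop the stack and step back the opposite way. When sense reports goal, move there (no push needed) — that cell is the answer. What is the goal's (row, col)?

>>> maze.sense dir: east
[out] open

>>> stack.push x: east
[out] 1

>>> maze.move dir: east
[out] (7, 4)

>>> maze.sense dir: north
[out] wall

>>> stack.pop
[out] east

>>> maze.move dir: west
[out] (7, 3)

>>> maze.sense dir: north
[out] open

>>> stack.push x: north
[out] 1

>>> maze.move dir: north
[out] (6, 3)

>>> maze.sense dir: north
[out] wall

>>> maze.sense dir: west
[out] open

>>> stack.push x: west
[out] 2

>>> maze.move dir: west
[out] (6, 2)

>>> maze.sense dir: north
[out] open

>>> stack.push x: north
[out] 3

>>> maze.move dir: north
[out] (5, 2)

>>> maze.sense dir: north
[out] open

>>> stack.push x: north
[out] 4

>>> maze.move dir: north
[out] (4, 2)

>>> maze.sense dir: east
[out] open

>>> stack.push x: east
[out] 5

>>> maze.move dir: east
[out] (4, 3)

>>> maze.sense dir: east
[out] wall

>>> maze.sense dir: north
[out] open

>>> stack.push x: north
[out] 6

>>> maze.move dir: north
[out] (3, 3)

>>> maze.sense dir: east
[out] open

>>> stack.push x: east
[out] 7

>>> maze.move dir: east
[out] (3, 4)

>>> maze.sense dir: north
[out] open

>>> stack.push x: north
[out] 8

>>> maze.move dir: north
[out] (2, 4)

>>> maze.sense dir: north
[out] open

>>> stack.push x: north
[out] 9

>>> maze.move dir: north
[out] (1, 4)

>>> maze.sense dir: north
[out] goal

>>> maze.move dir: north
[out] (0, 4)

Answer: (0, 4)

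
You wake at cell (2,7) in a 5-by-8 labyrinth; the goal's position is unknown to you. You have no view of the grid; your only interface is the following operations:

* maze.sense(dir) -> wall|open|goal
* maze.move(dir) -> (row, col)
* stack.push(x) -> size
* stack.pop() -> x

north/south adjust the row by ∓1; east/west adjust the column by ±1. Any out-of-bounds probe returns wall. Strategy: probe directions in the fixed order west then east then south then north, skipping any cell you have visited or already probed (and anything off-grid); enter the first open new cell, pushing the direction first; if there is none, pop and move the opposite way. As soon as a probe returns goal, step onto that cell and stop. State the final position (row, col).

→ sense(dir→west)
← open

→ push(x→west)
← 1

→ move(dir→west)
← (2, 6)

→ sense(dir→west)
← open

→ push(x→west)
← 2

→ move(dir→west)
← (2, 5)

→ sense(dir→west)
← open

→ push(x→west)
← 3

→ move(dir→west)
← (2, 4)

→ sense(dir→west)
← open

→ push(x→west)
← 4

→ move(dir→west)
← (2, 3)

→ sense(dir→west)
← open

→ push(x→west)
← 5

→ move(dir→west)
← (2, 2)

→ sense(dir→west)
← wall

→ sense(dir→south)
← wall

→ sense(dir→north)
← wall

→ pop()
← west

→ move(dir→east)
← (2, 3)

→ sense(dir→south)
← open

→ push(x→south)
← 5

→ move(dir→south)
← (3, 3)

→ sense(dir→east)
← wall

→ sense(dir→south)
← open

→ push(x→south)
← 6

→ move(dir→south)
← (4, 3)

→ sense(dir→west)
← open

→ push(x→west)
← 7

→ move(dir→west)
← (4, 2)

→ sense(dir→west)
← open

→ push(x→west)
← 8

→ move(dir→west)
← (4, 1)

→ sense(dir→west)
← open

→ push(x→west)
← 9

→ move(dir→west)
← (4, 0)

→ sense(dir→north)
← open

→ push(x→north)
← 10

→ move(dir→north)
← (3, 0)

→ sense(dir→east)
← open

→ push(x→east)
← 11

→ move(dir→east)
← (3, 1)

→ pop()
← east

→ move(dir→west)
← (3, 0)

→ sense(dir→north)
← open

→ push(x→north)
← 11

→ move(dir→north)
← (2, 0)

→ sense(dir→north)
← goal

→ move(dir→north)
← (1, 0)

Answer: (1, 0)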